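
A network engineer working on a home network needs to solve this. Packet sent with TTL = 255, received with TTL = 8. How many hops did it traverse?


Given: initial TTL = 255, received TTL = 8
Hops = initial TTL - received TTL
Hops = 255 - 8 = 247

247


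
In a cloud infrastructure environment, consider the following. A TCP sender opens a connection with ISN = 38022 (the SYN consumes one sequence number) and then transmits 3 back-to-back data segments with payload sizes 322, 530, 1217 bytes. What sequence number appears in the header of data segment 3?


The SYN occupies sequence number ISN = 38022, so the first data byte is ISN + 1 = 38023.
SEQ of data segment i = (ISN + 1) + sum of payload sizes of segments 1..i-1.
Segment 1: SEQ = 38023, payload = 322 bytes
Segment 2: SEQ = 38345, payload = 530 bytes
Segment 3: SEQ = 38875, payload = 1217 bytes
SEQ of segment 3 = 38023 + 322 + 530 = 38875

38875


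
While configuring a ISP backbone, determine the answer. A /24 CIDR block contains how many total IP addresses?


Given: CIDR prefix /24
Host bits = 32 - 24 = 8
Total addresses = 2^8 = 256

256


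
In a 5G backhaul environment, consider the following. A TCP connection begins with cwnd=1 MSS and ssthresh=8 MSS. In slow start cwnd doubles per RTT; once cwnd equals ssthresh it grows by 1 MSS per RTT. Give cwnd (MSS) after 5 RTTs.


RTT 0: cwnd = 1 MSS (initial)
RTT 1: cwnd = 2 MSS (slow start, doubled)
RTT 2: cwnd = 4 MSS (slow start, doubled)
RTT 3: cwnd = 8 MSS (slow start, doubled)
RTT 4: cwnd = 9 MSS (congestion avoidance, +1)
RTT 5: cwnd = 10 MSS (congestion avoidance, +1)

10


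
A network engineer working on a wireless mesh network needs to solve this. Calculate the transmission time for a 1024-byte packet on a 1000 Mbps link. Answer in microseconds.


Given: packet = 1024 bytes, bandwidth = 1000 Mbps
Packet in bits = 1024 * 8 = 8192 bits
Bandwidth = 1000 * 10^6 = 1000000000 bps
Time = 8192 / 1000000000 seconds
Time in us = 8192 * 10^6 / 1000000000 = 8.192

8.192


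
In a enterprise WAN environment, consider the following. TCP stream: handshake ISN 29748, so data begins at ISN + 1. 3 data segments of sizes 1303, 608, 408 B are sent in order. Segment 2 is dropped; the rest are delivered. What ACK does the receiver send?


SYN uses sequence number 29748; first data byte = ISN + 1 = 29749.
Segment 1: SEQ = 29749, len = 1303 B, covers [29749, 31051]
Segment 2: SEQ = 31052, len = 608 B, covers [31052, 31659] [LOST]
Segment 3: SEQ = 31660, len = 408 B, covers [31660, 32067]
In-order data received: bytes [29749, 31051] (segments 1..1).
Segment 2 missing -> gap begins at byte 31052; later segments buffered out of order.
Cumulative ACK = next expected in-order byte = 29749 + 1303 = 31052

31052


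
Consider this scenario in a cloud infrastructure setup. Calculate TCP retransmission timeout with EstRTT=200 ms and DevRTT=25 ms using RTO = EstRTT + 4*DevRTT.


Given: EstRTT = 200 ms, DevRTT = 25 ms
Timeout = EstRTT + 4 * DevRTT
4 * DevRTT = 4 * 25 = 100
Timeout = 200 + 100 = 300 ms

300


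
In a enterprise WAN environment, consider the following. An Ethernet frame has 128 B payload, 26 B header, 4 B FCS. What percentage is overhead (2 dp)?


Given: payload = 128 B, header = 26 B, trailer = 4 B
Overhead bytes = header + trailer = 26 + 4 = 30
Total frame = payload + overhead = 128 + 30 = 158
Overhead % = 30 / 158 * 100 = 18.9873% -> 18.99% (2 dp)

18.99


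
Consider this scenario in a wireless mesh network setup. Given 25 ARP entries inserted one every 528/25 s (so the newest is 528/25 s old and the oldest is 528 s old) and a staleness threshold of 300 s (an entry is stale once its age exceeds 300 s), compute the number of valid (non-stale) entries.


Ages are k * 528/25 s for k = 1..25 (spacing = 21.1200 s).
Entry k is valid iff k * 528/25 <= 300 iff k <= 25 * 300 / 528 = 14.2045
n_valid = floor(14.2045) = 14
(n_stale = 25 - 14 = 11)

14


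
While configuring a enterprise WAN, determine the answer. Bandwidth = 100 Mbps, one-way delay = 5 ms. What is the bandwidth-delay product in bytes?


Given: bandwidth = 100 Mbps, delay = 5 ms
BDP in bits = 100 * 10^6 * 5 / 1000
BDP in bits = 500000
BDP in bytes = 500000 / 8 = 62500

62500


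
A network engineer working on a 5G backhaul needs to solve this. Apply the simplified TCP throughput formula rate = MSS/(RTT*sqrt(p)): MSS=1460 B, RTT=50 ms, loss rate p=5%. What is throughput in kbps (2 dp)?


Given: MSS = 1460 bytes, RTT = 50 ms, loss = 5%
RTT in seconds = 50 / 1000 = 0.05
Loss rate = 5% = 0.05
sqrt(loss) = sqrt(0.05) = 0.223606797750
Throughput (bytes/s) = 1460 / (0.05 * 0.223606797750) = 130586.3699
Throughput (kbps) = 130586.3699 * 8 / 1000 = 1044.690959 -> 1044.69 kbps (2 dp)

1044.69


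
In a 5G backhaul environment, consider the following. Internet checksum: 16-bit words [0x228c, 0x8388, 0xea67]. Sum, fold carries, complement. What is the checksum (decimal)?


Given words: [0x228c, 0x8388, 0xea67]
Step 1: Sum all words
Raw sum = 8844 + 33672 + 60007 = 102523
Step 2: Fold carry: (36987 + 1) = 36988
One's complement = ~36988 & 0xFFFF = 28547

28547


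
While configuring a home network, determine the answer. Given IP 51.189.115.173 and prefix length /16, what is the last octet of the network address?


Given: IP = 51.189.115.173, prefix = /16
Subnet mask = 255.255.0.0
Last octet of IP: 173
Last octet of mask: 0
Network last octet = 173 AND 0 = 0

0


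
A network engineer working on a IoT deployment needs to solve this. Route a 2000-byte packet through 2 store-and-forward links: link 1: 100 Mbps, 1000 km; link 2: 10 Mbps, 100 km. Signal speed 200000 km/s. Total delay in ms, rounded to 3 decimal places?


Packet = 2000 bytes = 16000 bits. Store-and-forward: sum (t_trans + t_prop) per link.
Link 1: t_trans = 16000/(100*10^6) s = 0.1600 ms; t_prop = 1000/200000 s = 5.0000 ms; subtotal = 5.1600 ms
Link 2: t_trans = 16000/(10*10^6) s = 1.6000 ms; t_prop = 100/200000 s = 0.5000 ms; subtotal = 2.1000 ms
End-to-end = 5.1600 + 2.1000 = 7.2600 ms -> 7.260 ms (3 dp)

7.260


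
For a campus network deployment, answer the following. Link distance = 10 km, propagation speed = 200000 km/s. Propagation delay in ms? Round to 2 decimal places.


Given: distance = 10 km, speed = 200000 km/s
Delay = distance / speed = 10 / 200000 seconds
Delay in ms = 10 * 1000 / 200000
Delay = 0.0500 ms
Rounded to 2 dp = 0.05 ms

0.05


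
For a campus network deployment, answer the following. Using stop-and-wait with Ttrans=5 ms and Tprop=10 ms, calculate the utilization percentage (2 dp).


Given: Ttrans = 5 ms, Tprop = 10 ms
RTT = 2 * Tprop = 2 * 10 = 20 ms
U = Ttrans / (Ttrans + RTT)
U = 5 / (5 + 20)
U = 5 / 25 = 0.2
U% = 20.00%

20.00


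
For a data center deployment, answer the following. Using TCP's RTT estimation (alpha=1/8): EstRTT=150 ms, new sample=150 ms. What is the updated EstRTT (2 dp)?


Given: EstRTT = 150 ms, SampleRTT = 150 ms, alpha = 1/8
New EstRTT = (1 - alpha) * EstRTT + alpha * SampleRTT
(7/8) * 150 = 131.25
(1/8) * 150 = 18.75
New EstRTT = 131.25 + 18.75 = 150 ms -> 150.00 ms (2 dp)

150.00


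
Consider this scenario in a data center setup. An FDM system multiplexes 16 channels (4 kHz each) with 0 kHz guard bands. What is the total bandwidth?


Given: 16 channels, 4 kHz each, guard = 0 kHz
Channel bandwidth = 16 * 4 = 64 kHz
Guard bands = 15 gaps * 0 kHz = 0 kHz
Total = 64 + 0 = 64 kHz

64


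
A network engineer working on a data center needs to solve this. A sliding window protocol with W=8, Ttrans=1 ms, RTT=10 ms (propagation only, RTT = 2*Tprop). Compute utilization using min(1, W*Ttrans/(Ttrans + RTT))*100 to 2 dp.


Given: W = 8, Ttrans = 1 ms, RTT = 10 ms (= 2 * Tprop, Tprop = 5 ms)
Cycle time = Ttrans + RTT = 1 + 10 = 11 ms (first packet sent until its ACK returns)
W * Ttrans = 8 * 1 = 8 ms of sending per cycle
W * Ttrans / (Ttrans + RTT) = 8 / 11 = 0.727273
U = min(1, 0.727273) = 0.727273
U% = 72.73%

72.73


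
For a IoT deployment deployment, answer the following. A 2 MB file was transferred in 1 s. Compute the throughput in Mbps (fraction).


Given: file = 2 MB, time = 1 s
File in Mb = 2 * 8 = 16 Mb
Throughput = 16 / 1 Mbps
Throughput = 16 Mbps

16


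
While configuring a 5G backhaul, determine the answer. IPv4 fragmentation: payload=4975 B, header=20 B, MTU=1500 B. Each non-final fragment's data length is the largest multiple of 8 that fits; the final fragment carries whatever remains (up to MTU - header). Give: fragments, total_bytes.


Max data per non-final fragment = floor((MTU - header)/8)*8 = floor((1500 - 20)/8)*8 = floor(1480/8)*8 = 1480 B
Final fragment needs no 8-byte alignment: it can carry up to MTU - header = 1480 B
Non-final fragments needed = ceil((payload - 1480) / 1480) = ceil(3495/1480) = ceil(2.3615) = 3
Number of fragments = 3 + 1 = 4
Fragment sizes (data): 3 * 1480 B + 535 B (last, 535 <= 1480 OK)
Total bytes sent = payload + n_frags * header = 4975 + 4*20 = 4975 + 80 = 5055 B

4, 5055


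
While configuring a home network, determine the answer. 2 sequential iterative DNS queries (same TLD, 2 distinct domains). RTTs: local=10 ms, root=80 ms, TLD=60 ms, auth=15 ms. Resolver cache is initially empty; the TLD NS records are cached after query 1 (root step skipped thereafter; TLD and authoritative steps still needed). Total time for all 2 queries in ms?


Lookup 1 (cold cache): local + root + TLD + auth = 10 + 80 + 60 + 15 = 165 ms
Lookups 2..2 (TLD NS cached -> skip root; new domain -> still ask TLD and auth): local + TLD + auth = 10 + 60 + 15 = 85 ms each
Remaining 1 lookups: 1 * 85 = 85 ms
Total = 165 + 85 = 250 ms

250


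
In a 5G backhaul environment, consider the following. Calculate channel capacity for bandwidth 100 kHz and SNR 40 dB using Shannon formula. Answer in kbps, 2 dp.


Given: B = 100 kHz, SNR = 40 dB
SNR linear = 10^(40/10) = 10000
1 + SNR = 10001
log2(10001) = 13.2878566418
C = 100 * 1000 * 13.2878566418 = 1328785.6642 bps
C = 1328.785664 kbps -> 1328.79 kbps (2 dp)

1328.79


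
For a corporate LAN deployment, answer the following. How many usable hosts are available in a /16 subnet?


Given: subnet mask /16
Host bits = 32 - 16 = 16
Total addresses = 2^16 = 65536
Usable hosts = 65536 - 2 (network + broadcast) = 65534

65534


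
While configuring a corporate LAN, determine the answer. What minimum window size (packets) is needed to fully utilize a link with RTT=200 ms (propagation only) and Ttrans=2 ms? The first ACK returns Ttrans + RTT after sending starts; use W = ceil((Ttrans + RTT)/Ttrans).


Given: Ttrans = 2 ms, RTT = 200 ms (= 2 * Tprop, Tprop = 100 ms)
Time until first ACK returns = Ttrans + RTT = 2 + 200 = 202 ms
Need W * Ttrans >= Ttrans + RTT  ->  W >= (Ttrans + RTT) / Ttrans
(Ttrans + RTT) / Ttrans = 202 / 2 = 101
W_min = ceil(101) = 101

101


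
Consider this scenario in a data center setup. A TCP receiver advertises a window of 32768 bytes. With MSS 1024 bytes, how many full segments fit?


Given: RWND = 32768 bytes, MSS = 1024 bytes
Full segments = floor(RWND / MSS)
Full segments = floor(32768 / 1024)
Full segments = floor(32.0) = 32

32


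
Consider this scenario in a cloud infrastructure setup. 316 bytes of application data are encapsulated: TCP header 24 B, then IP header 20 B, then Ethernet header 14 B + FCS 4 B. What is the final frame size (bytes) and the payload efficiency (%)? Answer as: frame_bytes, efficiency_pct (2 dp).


TCP segment = 316 + 24 = 340 B
IP packet = 340 + 20 = 360 B
Ethernet frame = 360 + 14 + 4 = 378 B
Efficiency = app / frame = 316 / 378 = 0.835979 = 83.5979% -> 83.60% (2 dp)

378, 83.60


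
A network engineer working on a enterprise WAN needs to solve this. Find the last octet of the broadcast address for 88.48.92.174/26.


Given: IP = 88.48.92.174, prefix = /26
Host bits = 32 - 26 = 6
Network last octet = 174 AND mask = 128
Host part size = 2^6 - 1 = 63
Broadcast last octet = 128 OR 63 = 191

191


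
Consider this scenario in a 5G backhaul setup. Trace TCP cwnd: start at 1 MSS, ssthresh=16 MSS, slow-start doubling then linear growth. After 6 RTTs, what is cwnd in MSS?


RTT 0: cwnd = 1 MSS (initial)
RTT 1: cwnd = 2 MSS (slow start, doubled)
RTT 2: cwnd = 4 MSS (slow start, doubled)
RTT 3: cwnd = 8 MSS (slow start, doubled)
RTT 4: cwnd = 16 MSS (slow start, doubled)
RTT 5: cwnd = 17 MSS (congestion avoidance, +1)
RTT 6: cwnd = 18 MSS (congestion avoidance, +1)

18


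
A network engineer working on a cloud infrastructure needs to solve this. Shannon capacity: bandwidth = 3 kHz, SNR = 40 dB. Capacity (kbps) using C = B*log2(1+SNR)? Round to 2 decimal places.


Given: B = 3 kHz, SNR = 40 dB
SNR linear = 10^(40/10) = 10000
1 + SNR = 10001
log2(10001) = 13.2878566418
C = 3 * 1000 * 13.2878566418 = 39863.5699 bps
C = 39.863570 kbps -> 39.86 kbps (2 dp)

39.86


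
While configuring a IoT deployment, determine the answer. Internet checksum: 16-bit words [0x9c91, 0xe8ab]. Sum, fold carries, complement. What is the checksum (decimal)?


Given words: [0x9c91, 0xe8ab]
Step 1: Sum all words
Raw sum = 40081 + 59563 = 99644
Step 2: Fold carry: (34108 + 1) = 34109
One's complement = ~34109 & 0xFFFF = 31426

31426


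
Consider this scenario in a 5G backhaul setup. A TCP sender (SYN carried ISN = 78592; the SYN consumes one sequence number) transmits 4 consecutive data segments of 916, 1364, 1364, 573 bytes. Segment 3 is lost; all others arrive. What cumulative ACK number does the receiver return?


SYN uses sequence number 78592; first data byte = ISN + 1 = 78593.
Segment 1: SEQ = 78593, len = 916 B, covers [78593, 79508]
Segment 2: SEQ = 79509, len = 1364 B, covers [79509, 80872]
Segment 3: SEQ = 80873, len = 1364 B, covers [80873, 82236] [LOST]
Segment 4: SEQ = 82237, len = 573 B, covers [82237, 82809]
In-order data received: bytes [78593, 80872] (segments 1..2).
Segment 3 missing -> gap begins at byte 80873; later segments buffered out of order.
Cumulative ACK = next expected in-order byte = 78593 + 916 + 1364 = 80873

80873


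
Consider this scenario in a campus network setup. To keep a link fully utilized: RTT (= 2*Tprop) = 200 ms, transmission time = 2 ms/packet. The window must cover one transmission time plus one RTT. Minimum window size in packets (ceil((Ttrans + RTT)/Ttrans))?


Given: Ttrans = 2 ms, RTT = 200 ms (= 2 * Tprop, Tprop = 100 ms)
Time until first ACK returns = Ttrans + RTT = 2 + 200 = 202 ms
Need W * Ttrans >= Ttrans + RTT  ->  W >= (Ttrans + RTT) / Ttrans
(Ttrans + RTT) / Ttrans = 202 / 2 = 101
W_min = ceil(101) = 101

101


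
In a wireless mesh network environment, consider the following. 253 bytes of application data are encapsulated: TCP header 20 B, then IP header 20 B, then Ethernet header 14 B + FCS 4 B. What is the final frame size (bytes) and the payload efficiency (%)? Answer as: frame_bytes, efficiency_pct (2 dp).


TCP segment = 253 + 20 = 273 B
IP packet = 273 + 20 = 293 B
Ethernet frame = 293 + 14 + 4 = 311 B
Efficiency = app / frame = 253 / 311 = 0.813505 = 81.3505% -> 81.35% (2 dp)

311, 81.35


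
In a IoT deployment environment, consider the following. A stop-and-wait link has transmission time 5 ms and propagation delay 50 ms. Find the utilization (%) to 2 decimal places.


Given: Ttrans = 5 ms, Tprop = 50 ms
RTT = 2 * Tprop = 2 * 50 = 100 ms
U = Ttrans / (Ttrans + RTT)
U = 5 / (5 + 100)
U = 5 / 105 = 0.047619
U% = 4.76%

4.76


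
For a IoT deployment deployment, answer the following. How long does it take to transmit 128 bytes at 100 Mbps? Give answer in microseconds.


Given: packet = 128 bytes, bandwidth = 100 Mbps
Packet in bits = 128 * 8 = 1024 bits
Bandwidth = 100 * 10^6 = 100000000 bps
Time = 1024 / 100000000 seconds
Time in us = 1024 * 10^6 / 100000000 = 10.24

10.24


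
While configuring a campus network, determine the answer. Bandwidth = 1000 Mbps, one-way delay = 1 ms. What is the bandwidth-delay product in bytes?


Given: bandwidth = 1000 Mbps, delay = 1 ms
BDP in bits = 1000 * 10^6 * 1 / 1000
BDP in bits = 1000000
BDP in bytes = 1000000 / 8 = 125000

125000


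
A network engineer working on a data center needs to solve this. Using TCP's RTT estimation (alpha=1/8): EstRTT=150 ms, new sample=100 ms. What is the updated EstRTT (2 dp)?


Given: EstRTT = 150 ms, SampleRTT = 100 ms, alpha = 1/8
New EstRTT = (1 - alpha) * EstRTT + alpha * SampleRTT
(7/8) * 150 = 131.25
(1/8) * 100 = 12.5
New EstRTT = 131.25 + 12.5 = 143.75 ms -> 143.75 ms (2 dp)

143.75


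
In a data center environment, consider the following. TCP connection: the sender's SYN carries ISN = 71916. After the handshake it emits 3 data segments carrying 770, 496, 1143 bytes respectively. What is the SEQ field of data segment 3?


The SYN occupies sequence number ISN = 71916, so the first data byte is ISN + 1 = 71917.
SEQ of data segment i = (ISN + 1) + sum of payload sizes of segments 1..i-1.
Segment 1: SEQ = 71917, payload = 770 bytes
Segment 2: SEQ = 72687, payload = 496 bytes
Segment 3: SEQ = 73183, payload = 1143 bytes
SEQ of segment 3 = 71917 + 770 + 496 = 73183

73183


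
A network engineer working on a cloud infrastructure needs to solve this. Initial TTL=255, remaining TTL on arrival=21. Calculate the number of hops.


Given: initial TTL = 255, received TTL = 21
Hops = initial TTL - received TTL
Hops = 255 - 21 = 234

234


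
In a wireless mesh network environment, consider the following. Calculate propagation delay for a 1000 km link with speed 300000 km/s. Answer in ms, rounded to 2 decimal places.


Given: distance = 1000 km, speed = 300000 km/s
Delay = distance / speed = 1000 / 300000 seconds
Delay in ms = 1000 * 1000 / 300000
Delay = 3.3333 ms
Rounded to 2 dp = 3.33 ms

3.33


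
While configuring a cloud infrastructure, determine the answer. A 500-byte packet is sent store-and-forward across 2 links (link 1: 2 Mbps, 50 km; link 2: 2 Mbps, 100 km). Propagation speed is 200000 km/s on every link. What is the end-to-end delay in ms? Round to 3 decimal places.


Packet = 500 bytes = 4000 bits. Store-and-forward: sum (t_trans + t_prop) per link.
Link 1: t_trans = 4000/(2*10^6) s = 2.0000 ms; t_prop = 50/200000 s = 0.2500 ms; subtotal = 2.2500 ms
Link 2: t_trans = 4000/(2*10^6) s = 2.0000 ms; t_prop = 100/200000 s = 0.5000 ms; subtotal = 2.5000 ms
End-to-end = 2.2500 + 2.5000 = 4.7500 ms -> 4.750 ms (3 dp)

4.750


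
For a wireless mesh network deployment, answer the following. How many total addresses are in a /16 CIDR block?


Given: CIDR prefix /16
Host bits = 32 - 16 = 16
Total addresses = 2^16 = 65536

65536


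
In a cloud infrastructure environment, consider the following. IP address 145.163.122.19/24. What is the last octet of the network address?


Given: IP = 145.163.122.19, prefix = /24
Subnet mask = 255.255.255.0
Last octet of IP: 19
Last octet of mask: 0
Network last octet = 19 AND 0 = 0

0


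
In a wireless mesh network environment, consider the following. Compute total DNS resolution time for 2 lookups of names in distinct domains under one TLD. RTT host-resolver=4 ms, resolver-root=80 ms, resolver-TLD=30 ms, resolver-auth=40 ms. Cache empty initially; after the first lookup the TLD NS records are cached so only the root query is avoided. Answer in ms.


Lookup 1 (cold cache): local + root + TLD + auth = 4 + 80 + 30 + 40 = 154 ms
Lookups 2..2 (TLD NS cached -> skip root; new domain -> still ask TLD and auth): local + TLD + auth = 4 + 30 + 40 = 74 ms each
Remaining 1 lookups: 1 * 74 = 74 ms
Total = 154 + 74 = 228 ms

228


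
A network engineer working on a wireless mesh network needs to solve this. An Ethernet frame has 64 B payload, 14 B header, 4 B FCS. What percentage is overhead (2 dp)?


Given: payload = 64 B, header = 14 B, trailer = 4 B
Overhead bytes = header + trailer = 14 + 4 = 18
Total frame = payload + overhead = 64 + 18 = 82
Overhead % = 18 / 82 * 100 = 21.9512% -> 21.95% (2 dp)

21.95


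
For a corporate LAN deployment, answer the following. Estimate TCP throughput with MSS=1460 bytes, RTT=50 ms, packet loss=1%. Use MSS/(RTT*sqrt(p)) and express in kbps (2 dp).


Given: MSS = 1460 bytes, RTT = 50 ms, loss = 1%
RTT in seconds = 50 / 1000 = 0.05
Loss rate = 1% = 0.01
sqrt(loss) = sqrt(0.01) = 0.1
Throughput (bytes/s) = 1460 / (0.05 * 0.1) = 292000.0000
Throughput (kbps) = 292000.0000 * 8 / 1000 = 2336.000000 -> 2336.00 kbps (2 dp)

2336.00


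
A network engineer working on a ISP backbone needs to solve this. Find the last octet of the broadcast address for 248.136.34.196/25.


Given: IP = 248.136.34.196, prefix = /25
Host bits = 32 - 25 = 7
Network last octet = 196 AND mask = 128
Host part size = 2^7 - 1 = 127
Broadcast last octet = 128 OR 127 = 255

255


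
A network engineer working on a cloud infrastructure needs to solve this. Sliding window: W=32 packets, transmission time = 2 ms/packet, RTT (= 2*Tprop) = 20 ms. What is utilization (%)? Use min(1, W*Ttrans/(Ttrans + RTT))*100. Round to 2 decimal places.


Given: W = 32, Ttrans = 2 ms, RTT = 20 ms (= 2 * Tprop, Tprop = 10 ms)
Cycle time = Ttrans + RTT = 2 + 20 = 22 ms (first packet sent until its ACK returns)
W * Ttrans = 32 * 2 = 64 ms of sending per cycle
W * Ttrans / (Ttrans + RTT) = 64 / 22 = 2.909091
U = min(1, 2.909091) = 1.000000
U% = 100.00%

100.00


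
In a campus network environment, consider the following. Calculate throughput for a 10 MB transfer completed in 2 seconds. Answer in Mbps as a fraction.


Given: file = 10 MB, time = 2 s
File in Mb = 10 * 8 = 80 Mb
Throughput = 80 / 2 Mbps
Throughput = 40 Mbps

40


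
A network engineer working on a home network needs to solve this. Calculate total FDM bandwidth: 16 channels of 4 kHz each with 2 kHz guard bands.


Given: 16 channels, 4 kHz each, guard = 2 kHz
Channel bandwidth = 16 * 4 = 64 kHz
Guard bands = 15 gaps * 2 kHz = 30 kHz
Total = 64 + 30 = 94 kHz

94


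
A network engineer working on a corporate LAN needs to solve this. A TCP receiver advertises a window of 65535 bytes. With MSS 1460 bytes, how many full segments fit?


Given: RWND = 65535 bytes, MSS = 1460 bytes
Full segments = floor(RWND / MSS)
Full segments = floor(65535 / 1460)
Full segments = floor(44.887) = 44

44


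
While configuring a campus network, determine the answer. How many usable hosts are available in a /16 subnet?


Given: subnet mask /16
Host bits = 32 - 16 = 16
Total addresses = 2^16 = 65536
Usable hosts = 65536 - 2 (network + broadcast) = 65534

65534


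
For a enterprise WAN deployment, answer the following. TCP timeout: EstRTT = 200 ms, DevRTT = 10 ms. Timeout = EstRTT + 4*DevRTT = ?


Given: EstRTT = 200 ms, DevRTT = 10 ms
Timeout = EstRTT + 4 * DevRTT
4 * DevRTT = 4 * 10 = 40
Timeout = 200 + 40 = 240 ms

240


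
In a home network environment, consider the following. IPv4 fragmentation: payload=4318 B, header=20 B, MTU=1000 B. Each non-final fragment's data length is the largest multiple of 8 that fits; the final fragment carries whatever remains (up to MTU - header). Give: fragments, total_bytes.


Max data per non-final fragment = floor((MTU - header)/8)*8 = floor((1000 - 20)/8)*8 = floor(980/8)*8 = 976 B
Final fragment needs no 8-byte alignment: it can carry up to MTU - header = 980 B
Non-final fragments needed = ceil((payload - 980) / 976) = ceil(3338/976) = ceil(3.4201) = 4
Number of fragments = 4 + 1 = 5
Fragment sizes (data): 4 * 976 B + 414 B (last, 414 <= 980 OK)
Total bytes sent = payload + n_frags * header = 4318 + 5*20 = 4318 + 100 = 4418 B

5, 4418


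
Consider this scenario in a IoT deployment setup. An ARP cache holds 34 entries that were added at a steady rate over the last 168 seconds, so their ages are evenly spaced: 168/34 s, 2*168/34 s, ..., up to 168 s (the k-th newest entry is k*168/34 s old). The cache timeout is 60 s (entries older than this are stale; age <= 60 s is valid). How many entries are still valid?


Ages are k * 168/34 s for k = 1..34 (spacing = 4.9412 s).
Entry k is valid iff k * 168/34 <= 60 iff k <= 34 * 60 / 168 = 12.1429
n_valid = floor(12.1429) = 12
(n_stale = 34 - 12 = 22)

12


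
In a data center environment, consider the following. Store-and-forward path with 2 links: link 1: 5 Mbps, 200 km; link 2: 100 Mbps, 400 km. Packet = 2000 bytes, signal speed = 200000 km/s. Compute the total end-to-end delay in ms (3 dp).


Packet = 2000 bytes = 16000 bits. Store-and-forward: sum (t_trans + t_prop) per link.
Link 1: t_trans = 16000/(5*10^6) s = 3.2000 ms; t_prop = 200/200000 s = 1.0000 ms; subtotal = 4.2000 ms
Link 2: t_trans = 16000/(100*10^6) s = 0.1600 ms; t_prop = 400/200000 s = 2.0000 ms; subtotal = 2.1600 ms
End-to-end = 4.2000 + 2.1600 = 6.3600 ms -> 6.360 ms (3 dp)

6.360


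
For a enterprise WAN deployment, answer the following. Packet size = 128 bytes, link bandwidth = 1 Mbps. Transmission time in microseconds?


Given: packet = 128 bytes, bandwidth = 1 Mbps
Packet in bits = 128 * 8 = 1024 bits
Bandwidth = 1 * 10^6 = 1000000 bps
Time = 1024 / 1000000 seconds
Time in us = 1024 * 10^6 / 1000000 = 1024

1024


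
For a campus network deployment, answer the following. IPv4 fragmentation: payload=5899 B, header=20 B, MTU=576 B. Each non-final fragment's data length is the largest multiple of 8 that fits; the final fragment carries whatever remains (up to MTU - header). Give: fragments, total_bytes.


Max data per non-final fragment = floor((MTU - header)/8)*8 = floor((576 - 20)/8)*8 = floor(556/8)*8 = 552 B
Final fragment needs no 8-byte alignment: it can carry up to MTU - header = 556 B
Non-final fragments needed = ceil((payload - 556) / 552) = ceil(5343/552) = ceil(9.6793) = 10
Number of fragments = 10 + 1 = 11
Fragment sizes (data): 10 * 552 B + 379 B (last, 379 <= 556 OK)
Total bytes sent = payload + n_frags * header = 5899 + 11*20 = 5899 + 220 = 6119 B

11, 6119


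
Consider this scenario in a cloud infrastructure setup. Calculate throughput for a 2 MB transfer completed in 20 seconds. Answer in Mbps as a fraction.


Given: file = 2 MB, time = 20 s
File in Mb = 2 * 8 = 16 Mb
Throughput = 16 / 20 Mbps
Throughput = 4/5 Mbps

4/5


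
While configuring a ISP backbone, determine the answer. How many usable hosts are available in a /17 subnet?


Given: subnet mask /17
Host bits = 32 - 17 = 15
Total addresses = 2^15 = 32768
Usable hosts = 32768 - 2 (network + broadcast) = 32766

32766


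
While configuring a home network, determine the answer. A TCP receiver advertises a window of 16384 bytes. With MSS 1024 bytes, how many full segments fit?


Given: RWND = 16384 bytes, MSS = 1024 bytes
Full segments = floor(RWND / MSS)
Full segments = floor(16384 / 1024)
Full segments = floor(16.0) = 16

16


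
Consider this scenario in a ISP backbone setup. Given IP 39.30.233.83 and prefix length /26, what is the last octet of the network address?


Given: IP = 39.30.233.83, prefix = /26
Subnet mask = 255.255.255.192
Last octet of IP: 83
Last octet of mask: 192
Network last octet = 83 AND 192 = 64

64


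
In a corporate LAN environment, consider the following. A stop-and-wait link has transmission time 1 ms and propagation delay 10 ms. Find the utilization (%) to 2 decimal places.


Given: Ttrans = 1 ms, Tprop = 10 ms
RTT = 2 * Tprop = 2 * 10 = 20 ms
U = Ttrans / (Ttrans + RTT)
U = 1 / (1 + 20)
U = 1 / 21 = 0.047619
U% = 4.76%

4.76


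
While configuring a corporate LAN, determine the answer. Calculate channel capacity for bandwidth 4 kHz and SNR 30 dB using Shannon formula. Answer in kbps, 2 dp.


Given: B = 4 kHz, SNR = 30 dB
SNR linear = 10^(30/10) = 1000
1 + SNR = 1001
log2(1001) = 9.9672262588
C = 4 * 1000 * 9.9672262588 = 39868.9050 bps
C = 39.868905 kbps -> 39.87 kbps (2 dp)

39.87


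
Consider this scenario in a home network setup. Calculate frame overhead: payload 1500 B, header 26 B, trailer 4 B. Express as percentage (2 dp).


Given: payload = 1500 B, header = 26 B, trailer = 4 B
Overhead bytes = header + trailer = 26 + 4 = 30
Total frame = payload + overhead = 1500 + 30 = 1530
Overhead % = 30 / 1530 * 100 = 1.9608% -> 1.96% (2 dp)

1.96


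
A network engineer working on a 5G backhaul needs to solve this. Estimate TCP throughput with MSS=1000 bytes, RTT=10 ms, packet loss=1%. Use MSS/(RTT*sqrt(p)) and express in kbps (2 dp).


Given: MSS = 1000 bytes, RTT = 10 ms, loss = 1%
RTT in seconds = 10 / 1000 = 0.01
Loss rate = 1% = 0.01
sqrt(loss) = sqrt(0.01) = 0.1
Throughput (bytes/s) = 1000 / (0.01 * 0.1) = 1000000.0000
Throughput (kbps) = 1000000.0000 * 8 / 1000 = 8000.000000 -> 8000.00 kbps (2 dp)

8000.00


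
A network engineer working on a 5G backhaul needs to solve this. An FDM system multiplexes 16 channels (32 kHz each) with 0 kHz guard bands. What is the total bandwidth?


Given: 16 channels, 32 kHz each, guard = 0 kHz
Channel bandwidth = 16 * 32 = 512 kHz
Guard bands = 15 gaps * 0 kHz = 0 kHz
Total = 512 + 0 = 512 kHz

512


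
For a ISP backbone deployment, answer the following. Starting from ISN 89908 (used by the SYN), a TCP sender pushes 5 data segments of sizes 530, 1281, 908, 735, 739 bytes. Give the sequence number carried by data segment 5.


The SYN occupies sequence number ISN = 89908, so the first data byte is ISN + 1 = 89909.
SEQ of data segment i = (ISN + 1) + sum of payload sizes of segments 1..i-1.
Segment 1: SEQ = 89909, payload = 530 bytes
Segment 2: SEQ = 90439, payload = 1281 bytes
Segment 3: SEQ = 91720, payload = 908 bytes
Segment 4: SEQ = 92628, payload = 735 bytes
Segment 5: SEQ = 93363, payload = 739 bytes
SEQ of segment 5 = 89909 + 530 + 1281 + 908 + 735 = 93363

93363


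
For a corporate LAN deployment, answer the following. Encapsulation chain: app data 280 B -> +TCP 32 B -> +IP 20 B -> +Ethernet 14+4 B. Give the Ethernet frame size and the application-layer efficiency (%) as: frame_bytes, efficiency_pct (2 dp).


TCP segment = 280 + 32 = 312 B
IP packet = 312 + 20 = 332 B
Ethernet frame = 332 + 14 + 4 = 350 B
Efficiency = app / frame = 280 / 350 = 0.800000 = 80.0000% -> 80.00% (2 dp)

350, 80.00


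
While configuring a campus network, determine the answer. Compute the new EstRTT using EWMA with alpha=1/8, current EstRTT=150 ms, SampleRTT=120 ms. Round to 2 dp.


Given: EstRTT = 150 ms, SampleRTT = 120 ms, alpha = 1/8
New EstRTT = (1 - alpha) * EstRTT + alpha * SampleRTT
(7/8) * 150 = 131.25
(1/8) * 120 = 15
New EstRTT = 131.25 + 15 = 146.25 ms -> 146.25 ms (2 dp)

146.25


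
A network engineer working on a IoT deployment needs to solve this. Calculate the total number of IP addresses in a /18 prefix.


Given: CIDR prefix /18
Host bits = 32 - 18 = 14
Total addresses = 2^14 = 16384

16384


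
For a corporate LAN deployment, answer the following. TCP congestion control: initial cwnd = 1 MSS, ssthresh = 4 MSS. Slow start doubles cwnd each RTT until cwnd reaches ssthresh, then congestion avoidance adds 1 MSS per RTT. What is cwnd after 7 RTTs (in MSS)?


RTT 0: cwnd = 1 MSS (initial)
RTT 1: cwnd = 2 MSS (slow start, doubled)
RTT 2: cwnd = 4 MSS (slow start, doubled)
RTT 3: cwnd = 5 MSS (congestion avoidance, +1)
RTT 4: cwnd = 6 MSS (congestion avoidance, +1)
RTT 5: cwnd = 7 MSS (congestion avoidance, +1)
RTT 6: cwnd = 8 MSS (congestion avoidance, +1)
RTT 7: cwnd = 9 MSS (congestion avoidance, +1)

9


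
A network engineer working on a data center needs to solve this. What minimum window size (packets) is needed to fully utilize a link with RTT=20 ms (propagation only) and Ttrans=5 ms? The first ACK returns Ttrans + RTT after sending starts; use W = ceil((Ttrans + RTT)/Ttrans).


Given: Ttrans = 5 ms, RTT = 20 ms (= 2 * Tprop, Tprop = 10 ms)
Time until first ACK returns = Ttrans + RTT = 5 + 20 = 25 ms
Need W * Ttrans >= Ttrans + RTT  ->  W >= (Ttrans + RTT) / Ttrans
(Ttrans + RTT) / Ttrans = 25 / 5 = 5
W_min = ceil(5) = 5

5


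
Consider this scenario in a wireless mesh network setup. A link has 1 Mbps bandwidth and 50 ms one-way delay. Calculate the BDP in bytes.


Given: bandwidth = 1 Mbps, delay = 50 ms
BDP in bits = 1 * 10^6 * 50 / 1000
BDP in bits = 50000
BDP in bytes = 50000 / 8 = 6250

6250


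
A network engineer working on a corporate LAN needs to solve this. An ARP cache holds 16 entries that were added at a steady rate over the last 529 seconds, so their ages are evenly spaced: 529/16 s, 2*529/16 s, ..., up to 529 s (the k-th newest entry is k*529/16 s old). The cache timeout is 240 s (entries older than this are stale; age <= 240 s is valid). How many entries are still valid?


Ages are k * 529/16 s for k = 1..16 (spacing = 33.0625 s).
Entry k is valid iff k * 529/16 <= 240 iff k <= 16 * 240 / 529 = 7.2590
n_valid = floor(7.2590) = 7
(n_stale = 16 - 7 = 9)

7


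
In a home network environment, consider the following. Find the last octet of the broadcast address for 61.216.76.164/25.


Given: IP = 61.216.76.164, prefix = /25
Host bits = 32 - 25 = 7
Network last octet = 164 AND mask = 128
Host part size = 2^7 - 1 = 127
Broadcast last octet = 128 OR 127 = 255

255


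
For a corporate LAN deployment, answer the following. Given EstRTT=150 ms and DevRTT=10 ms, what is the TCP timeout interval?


Given: EstRTT = 150 ms, DevRTT = 10 ms
Timeout = EstRTT + 4 * DevRTT
4 * DevRTT = 4 * 10 = 40
Timeout = 150 + 40 = 190 ms

190


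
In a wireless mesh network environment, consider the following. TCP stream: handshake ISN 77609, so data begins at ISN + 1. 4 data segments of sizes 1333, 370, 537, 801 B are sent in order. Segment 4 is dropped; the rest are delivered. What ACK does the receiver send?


SYN uses sequence number 77609; first data byte = ISN + 1 = 77610.
Segment 1: SEQ = 77610, len = 1333 B, covers [77610, 78942]
Segment 2: SEQ = 78943, len = 370 B, covers [78943, 79312]
Segment 3: SEQ = 79313, len = 537 B, covers [79313, 79849]
Segment 4: SEQ = 79850, len = 801 B, covers [79850, 80650] [LOST]
In-order data received: bytes [77610, 79849] (segments 1..3).
Segment 4 missing -> gap begins at byte 79850.
Cumulative ACK = next expected in-order byte = 77610 + 1333 + 370 + 537 = 79850

79850


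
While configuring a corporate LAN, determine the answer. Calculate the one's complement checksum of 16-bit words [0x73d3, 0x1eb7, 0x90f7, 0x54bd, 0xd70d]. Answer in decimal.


Given words: [0x73d3, 0x1eb7, 0x90f7, 0x54bd, 0xd70d]
Step 1: Sum all words
Raw sum = 29651 + 7863 + 37111 + 21693 + 55053 = 151371
Step 2: Fold carry: (20299 + 2) = 20301
One's complement = ~20301 & 0xFFFF = 45234

45234


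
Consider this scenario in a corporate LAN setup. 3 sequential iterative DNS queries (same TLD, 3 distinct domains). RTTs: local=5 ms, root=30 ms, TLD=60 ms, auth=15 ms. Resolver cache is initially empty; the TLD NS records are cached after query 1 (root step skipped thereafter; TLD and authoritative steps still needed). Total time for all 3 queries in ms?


Lookup 1 (cold cache): local + root + TLD + auth = 5 + 30 + 60 + 15 = 110 ms
Lookups 2..3 (TLD NS cached -> skip root; new domain -> still ask TLD and auth): local + TLD + auth = 5 + 60 + 15 = 80 ms each
Remaining 2 lookups: 2 * 80 = 160 ms
Total = 110 + 160 = 270 ms

270


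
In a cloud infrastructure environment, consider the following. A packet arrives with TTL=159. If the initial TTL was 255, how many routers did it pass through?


Given: initial TTL = 255, received TTL = 159
Hops = initial TTL - received TTL
Hops = 255 - 159 = 96

96


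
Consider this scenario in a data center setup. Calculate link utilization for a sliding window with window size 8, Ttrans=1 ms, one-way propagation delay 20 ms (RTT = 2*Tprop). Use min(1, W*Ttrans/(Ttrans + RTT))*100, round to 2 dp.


Given: W = 8, Ttrans = 1 ms, RTT = 40 ms (= 2 * Tprop, Tprop = 20 ms)
Cycle time = Ttrans + RTT = 1 + 40 = 41 ms (first packet sent until its ACK returns)
W * Ttrans = 8 * 1 = 8 ms of sending per cycle
W * Ttrans / (Ttrans + RTT) = 8 / 41 = 0.195122
U = min(1, 0.195122) = 0.195122
U% = 19.51%

19.51


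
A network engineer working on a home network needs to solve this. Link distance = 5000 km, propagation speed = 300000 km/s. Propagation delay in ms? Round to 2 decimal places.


Given: distance = 5000 km, speed = 300000 km/s
Delay = distance / speed = 5000 / 300000 seconds
Delay in ms = 5000 * 1000 / 300000
Delay = 16.6667 ms
Rounded to 2 dp = 16.67 ms

16.67


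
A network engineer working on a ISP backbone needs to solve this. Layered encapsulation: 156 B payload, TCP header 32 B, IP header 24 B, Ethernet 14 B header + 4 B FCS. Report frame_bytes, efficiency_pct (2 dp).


TCP segment = 156 + 32 = 188 B
IP packet = 188 + 24 = 212 B
Ethernet frame = 212 + 14 + 4 = 230 B
Efficiency = app / frame = 156 / 230 = 0.678261 = 67.8261% -> 67.83% (2 dp)

230, 67.83


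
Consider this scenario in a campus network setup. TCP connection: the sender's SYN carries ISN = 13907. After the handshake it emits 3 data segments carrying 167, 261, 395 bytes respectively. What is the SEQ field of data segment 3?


The SYN occupies sequence number ISN = 13907, so the first data byte is ISN + 1 = 13908.
SEQ of data segment i = (ISN + 1) + sum of payload sizes of segments 1..i-1.
Segment 1: SEQ = 13908, payload = 167 bytes
Segment 2: SEQ = 14075, payload = 261 bytes
Segment 3: SEQ = 14336, payload = 395 bytes
SEQ of segment 3 = 13908 + 167 + 261 = 14336

14336


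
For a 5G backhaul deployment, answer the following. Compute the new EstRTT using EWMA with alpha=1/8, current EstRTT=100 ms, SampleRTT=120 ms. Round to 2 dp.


Given: EstRTT = 100 ms, SampleRTT = 120 ms, alpha = 1/8
New EstRTT = (1 - alpha) * EstRTT + alpha * SampleRTT
(7/8) * 100 = 87.5
(1/8) * 120 = 15
New EstRTT = 87.5 + 15 = 102.5 ms -> 102.50 ms (2 dp)

102.50


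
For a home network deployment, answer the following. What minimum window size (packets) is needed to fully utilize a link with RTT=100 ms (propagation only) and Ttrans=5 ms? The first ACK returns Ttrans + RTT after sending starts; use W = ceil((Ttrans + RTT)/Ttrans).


Given: Ttrans = 5 ms, RTT = 100 ms (= 2 * Tprop, Tprop = 50 ms)
Time until first ACK returns = Ttrans + RTT = 5 + 100 = 105 ms
Need W * Ttrans >= Ttrans + RTT  ->  W >= (Ttrans + RTT) / Ttrans
(Ttrans + RTT) / Ttrans = 105 / 5 = 21
W_min = ceil(21) = 21

21


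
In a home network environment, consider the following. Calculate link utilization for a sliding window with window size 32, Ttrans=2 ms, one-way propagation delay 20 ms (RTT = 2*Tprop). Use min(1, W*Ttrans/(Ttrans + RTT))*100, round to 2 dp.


Given: W = 32, Ttrans = 2 ms, RTT = 40 ms (= 2 * Tprop, Tprop = 20 ms)
Cycle time = Ttrans + RTT = 2 + 40 = 42 ms (first packet sent until its ACK returns)
W * Ttrans = 32 * 2 = 64 ms of sending per cycle
W * Ttrans / (Ttrans + RTT) = 64 / 42 = 1.523810
U = min(1, 1.523810) = 1.000000
U% = 100.00%

100.00


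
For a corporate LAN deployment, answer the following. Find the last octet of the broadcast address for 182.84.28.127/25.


Given: IP = 182.84.28.127, prefix = /25
Host bits = 32 - 25 = 7
Network last octet = 127 AND mask = 0
Host part size = 2^7 - 1 = 127
Broadcast last octet = 0 OR 127 = 127

127


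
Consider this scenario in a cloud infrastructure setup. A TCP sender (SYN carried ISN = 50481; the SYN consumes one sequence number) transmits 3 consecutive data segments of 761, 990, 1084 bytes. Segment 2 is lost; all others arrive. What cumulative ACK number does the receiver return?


SYN uses sequence number 50481; first data byte = ISN + 1 = 50482.
Segment 1: SEQ = 50482, len = 761 B, covers [50482, 51242]
Segment 2: SEQ = 51243, len = 990 B, covers [51243, 52232] [LOST]
Segment 3: SEQ = 52233, len = 1084 B, covers [52233, 53316]
In-order data received: bytes [50482, 51242] (segments 1..1).
Segment 2 missing -> gap begins at byte 51243; later segments buffered out of order.
Cumulative ACK = next expected in-order byte = 50482 + 761 = 51243

51243


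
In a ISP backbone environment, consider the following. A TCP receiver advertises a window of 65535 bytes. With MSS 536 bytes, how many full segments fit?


Given: RWND = 65535 bytes, MSS = 536 bytes
Full segments = floor(RWND / MSS)
Full segments = floor(65535 / 536)
Full segments = floor(122.2668) = 122

122
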